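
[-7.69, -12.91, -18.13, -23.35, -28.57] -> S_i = -7.69 + -5.22*i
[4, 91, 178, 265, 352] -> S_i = 4 + 87*i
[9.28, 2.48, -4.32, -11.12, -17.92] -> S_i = 9.28 + -6.80*i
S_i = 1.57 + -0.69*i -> [1.57, 0.88, 0.19, -0.5, -1.19]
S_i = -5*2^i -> [-5, -10, -20, -40, -80]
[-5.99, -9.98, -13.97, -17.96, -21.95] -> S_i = -5.99 + -3.99*i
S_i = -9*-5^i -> [-9, 45, -225, 1125, -5625]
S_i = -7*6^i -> [-7, -42, -252, -1512, -9072]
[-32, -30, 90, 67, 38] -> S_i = Random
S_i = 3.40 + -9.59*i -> [3.4, -6.19, -15.78, -25.37, -34.96]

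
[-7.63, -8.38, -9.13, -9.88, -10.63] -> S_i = -7.63 + -0.75*i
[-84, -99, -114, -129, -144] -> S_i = -84 + -15*i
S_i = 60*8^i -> [60, 480, 3840, 30720, 245760]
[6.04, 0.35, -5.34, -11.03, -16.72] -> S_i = 6.04 + -5.69*i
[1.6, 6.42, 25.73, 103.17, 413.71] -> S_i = 1.60*4.01^i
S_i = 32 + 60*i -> [32, 92, 152, 212, 272]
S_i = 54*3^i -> [54, 162, 486, 1458, 4374]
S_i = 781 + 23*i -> [781, 804, 827, 850, 873]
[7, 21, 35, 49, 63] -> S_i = 7 + 14*i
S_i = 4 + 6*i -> [4, 10, 16, 22, 28]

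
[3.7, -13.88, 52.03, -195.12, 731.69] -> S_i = 3.70*(-3.75)^i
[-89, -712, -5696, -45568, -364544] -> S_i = -89*8^i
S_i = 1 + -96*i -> [1, -95, -191, -287, -383]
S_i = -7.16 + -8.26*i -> [-7.16, -15.42, -23.68, -31.94, -40.2]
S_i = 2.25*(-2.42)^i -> [2.25, -5.44, 13.18, -31.89, 77.17]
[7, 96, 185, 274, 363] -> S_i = 7 + 89*i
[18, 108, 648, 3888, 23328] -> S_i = 18*6^i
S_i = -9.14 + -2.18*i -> [-9.14, -11.32, -13.5, -15.68, -17.86]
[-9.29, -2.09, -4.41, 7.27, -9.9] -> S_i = Random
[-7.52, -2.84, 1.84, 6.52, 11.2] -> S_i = -7.52 + 4.68*i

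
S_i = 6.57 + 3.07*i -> [6.57, 9.64, 12.71, 15.78, 18.85]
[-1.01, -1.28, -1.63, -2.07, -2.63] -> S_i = -1.01*1.27^i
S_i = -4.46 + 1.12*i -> [-4.46, -3.34, -2.22, -1.1, 0.02]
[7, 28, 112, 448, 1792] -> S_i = 7*4^i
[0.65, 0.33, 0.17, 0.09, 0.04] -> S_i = 0.65*0.51^i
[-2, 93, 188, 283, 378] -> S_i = -2 + 95*i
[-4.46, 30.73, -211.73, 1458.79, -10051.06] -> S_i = -4.46*(-6.89)^i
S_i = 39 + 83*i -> [39, 122, 205, 288, 371]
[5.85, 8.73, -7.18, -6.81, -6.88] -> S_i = Random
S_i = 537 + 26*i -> [537, 563, 589, 615, 641]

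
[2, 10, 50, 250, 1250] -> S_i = 2*5^i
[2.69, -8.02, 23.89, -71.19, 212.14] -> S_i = 2.69*(-2.98)^i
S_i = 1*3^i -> [1, 3, 9, 27, 81]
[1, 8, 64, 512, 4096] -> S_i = 1*8^i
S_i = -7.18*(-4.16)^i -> [-7.18, 29.87, -124.25, 516.9, -2150.29]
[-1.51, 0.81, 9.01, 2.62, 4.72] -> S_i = Random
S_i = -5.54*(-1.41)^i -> [-5.54, 7.81, -11.01, 15.53, -21.9]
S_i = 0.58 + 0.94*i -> [0.58, 1.52, 2.46, 3.4, 4.34]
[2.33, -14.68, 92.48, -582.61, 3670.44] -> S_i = 2.33*(-6.30)^i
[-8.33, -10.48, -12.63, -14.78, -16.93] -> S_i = -8.33 + -2.15*i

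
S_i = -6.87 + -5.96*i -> [-6.87, -12.83, -18.79, -24.75, -30.71]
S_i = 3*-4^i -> [3, -12, 48, -192, 768]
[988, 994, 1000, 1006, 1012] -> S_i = 988 + 6*i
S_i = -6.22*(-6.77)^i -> [-6.22, 42.11, -285.08, 1930.0, -13066.07]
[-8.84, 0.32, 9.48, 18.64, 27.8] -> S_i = -8.84 + 9.16*i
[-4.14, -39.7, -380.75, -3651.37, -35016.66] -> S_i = -4.14*9.59^i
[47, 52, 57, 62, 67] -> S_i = 47 + 5*i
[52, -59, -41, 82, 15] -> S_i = Random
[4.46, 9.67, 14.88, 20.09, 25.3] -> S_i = 4.46 + 5.21*i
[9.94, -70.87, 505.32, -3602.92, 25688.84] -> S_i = 9.94*(-7.13)^i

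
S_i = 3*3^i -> [3, 9, 27, 81, 243]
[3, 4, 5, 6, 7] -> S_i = 3 + 1*i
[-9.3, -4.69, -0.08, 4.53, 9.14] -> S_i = -9.30 + 4.61*i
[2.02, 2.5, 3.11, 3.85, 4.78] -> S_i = 2.02*1.24^i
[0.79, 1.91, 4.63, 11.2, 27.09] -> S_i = 0.79*2.42^i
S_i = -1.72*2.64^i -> [-1.72, -4.54, -11.99, -31.65, -83.55]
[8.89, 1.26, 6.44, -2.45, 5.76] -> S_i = Random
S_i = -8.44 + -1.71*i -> [-8.44, -10.15, -11.86, -13.57, -15.28]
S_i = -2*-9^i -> [-2, 18, -162, 1458, -13122]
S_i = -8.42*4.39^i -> [-8.42, -36.96, -162.27, -712.37, -3127.3]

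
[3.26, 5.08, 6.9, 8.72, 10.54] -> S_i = 3.26 + 1.82*i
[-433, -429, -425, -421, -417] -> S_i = -433 + 4*i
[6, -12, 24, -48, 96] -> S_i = 6*-2^i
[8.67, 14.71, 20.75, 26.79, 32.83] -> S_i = 8.67 + 6.04*i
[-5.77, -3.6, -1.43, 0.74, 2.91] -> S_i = -5.77 + 2.17*i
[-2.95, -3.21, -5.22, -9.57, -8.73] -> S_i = Random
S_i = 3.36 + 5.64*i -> [3.36, 9.0, 14.64, 20.28, 25.92]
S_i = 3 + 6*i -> [3, 9, 15, 21, 27]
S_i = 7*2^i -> [7, 14, 28, 56, 112]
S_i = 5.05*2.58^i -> [5.05, 13.03, 33.61, 86.73, 223.75]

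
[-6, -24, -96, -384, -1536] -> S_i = -6*4^i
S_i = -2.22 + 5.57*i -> [-2.22, 3.35, 8.92, 14.49, 20.06]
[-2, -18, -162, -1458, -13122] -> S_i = -2*9^i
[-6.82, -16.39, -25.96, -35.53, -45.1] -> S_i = -6.82 + -9.57*i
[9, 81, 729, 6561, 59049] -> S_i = 9*9^i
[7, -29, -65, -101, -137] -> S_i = 7 + -36*i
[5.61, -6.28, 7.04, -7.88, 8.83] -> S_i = 5.61*(-1.12)^i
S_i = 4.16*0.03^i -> [4.16, 0.12, 0.0, 0.0, 0.0]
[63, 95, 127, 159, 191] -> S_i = 63 + 32*i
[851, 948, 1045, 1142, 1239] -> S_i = 851 + 97*i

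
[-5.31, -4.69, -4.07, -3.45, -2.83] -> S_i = -5.31 + 0.62*i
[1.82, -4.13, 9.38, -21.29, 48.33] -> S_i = 1.82*(-2.27)^i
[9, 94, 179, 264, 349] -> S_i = 9 + 85*i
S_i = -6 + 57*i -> [-6, 51, 108, 165, 222]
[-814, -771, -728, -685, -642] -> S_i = -814 + 43*i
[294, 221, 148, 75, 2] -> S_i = 294 + -73*i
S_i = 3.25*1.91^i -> [3.25, 6.21, 11.86, 22.65, 43.25]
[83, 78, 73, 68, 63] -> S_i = 83 + -5*i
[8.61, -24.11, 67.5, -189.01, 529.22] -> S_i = 8.61*(-2.80)^i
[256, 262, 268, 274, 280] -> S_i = 256 + 6*i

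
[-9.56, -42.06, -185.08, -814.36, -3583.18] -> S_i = -9.56*4.40^i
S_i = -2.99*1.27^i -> [-2.99, -3.8, -4.82, -6.12, -7.78]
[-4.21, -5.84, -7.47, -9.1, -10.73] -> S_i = -4.21 + -1.63*i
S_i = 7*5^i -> [7, 35, 175, 875, 4375]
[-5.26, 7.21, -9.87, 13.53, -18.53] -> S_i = -5.26*(-1.37)^i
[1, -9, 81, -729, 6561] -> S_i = 1*-9^i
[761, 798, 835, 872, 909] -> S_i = 761 + 37*i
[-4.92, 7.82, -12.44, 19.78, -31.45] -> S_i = -4.92*(-1.59)^i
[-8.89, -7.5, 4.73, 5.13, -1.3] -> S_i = Random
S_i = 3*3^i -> [3, 9, 27, 81, 243]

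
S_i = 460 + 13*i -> [460, 473, 486, 499, 512]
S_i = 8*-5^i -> [8, -40, 200, -1000, 5000]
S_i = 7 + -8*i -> [7, -1, -9, -17, -25]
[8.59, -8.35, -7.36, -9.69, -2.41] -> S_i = Random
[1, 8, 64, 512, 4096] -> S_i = 1*8^i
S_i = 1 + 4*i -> [1, 5, 9, 13, 17]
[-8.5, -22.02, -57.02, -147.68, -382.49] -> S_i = -8.50*2.59^i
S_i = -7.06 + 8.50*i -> [-7.06, 1.44, 9.94, 18.44, 26.94]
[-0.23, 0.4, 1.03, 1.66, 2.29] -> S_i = -0.23 + 0.63*i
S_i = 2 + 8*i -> [2, 10, 18, 26, 34]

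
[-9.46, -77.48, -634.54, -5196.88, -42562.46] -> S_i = -9.46*8.19^i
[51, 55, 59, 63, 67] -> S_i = 51 + 4*i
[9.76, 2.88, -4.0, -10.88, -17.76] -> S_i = 9.76 + -6.88*i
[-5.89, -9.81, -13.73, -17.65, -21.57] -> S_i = -5.89 + -3.92*i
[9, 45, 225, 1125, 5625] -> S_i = 9*5^i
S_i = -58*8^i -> [-58, -464, -3712, -29696, -237568]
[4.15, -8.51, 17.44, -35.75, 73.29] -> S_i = 4.15*(-2.05)^i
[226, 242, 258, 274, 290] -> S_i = 226 + 16*i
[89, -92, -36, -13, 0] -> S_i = Random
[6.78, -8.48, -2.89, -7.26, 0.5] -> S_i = Random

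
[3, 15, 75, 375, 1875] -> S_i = 3*5^i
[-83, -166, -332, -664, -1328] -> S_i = -83*2^i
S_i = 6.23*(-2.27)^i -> [6.23, -14.14, 32.1, -72.87, 165.42]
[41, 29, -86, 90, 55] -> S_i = Random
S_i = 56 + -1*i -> [56, 55, 54, 53, 52]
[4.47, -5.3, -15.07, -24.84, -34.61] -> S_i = 4.47 + -9.77*i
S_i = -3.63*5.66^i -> [-3.63, -20.55, -116.29, -658.2, -3725.4]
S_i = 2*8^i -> [2, 16, 128, 1024, 8192]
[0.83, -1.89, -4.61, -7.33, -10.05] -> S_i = 0.83 + -2.72*i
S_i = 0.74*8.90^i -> [0.74, 6.59, 58.62, 521.68, 4642.93]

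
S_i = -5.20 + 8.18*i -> [-5.2, 2.98, 11.16, 19.34, 27.52]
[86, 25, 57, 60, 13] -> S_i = Random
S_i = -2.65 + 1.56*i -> [-2.65, -1.09, 0.47, 2.03, 3.59]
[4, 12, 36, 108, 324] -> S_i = 4*3^i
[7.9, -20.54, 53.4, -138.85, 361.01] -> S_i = 7.90*(-2.60)^i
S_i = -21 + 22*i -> [-21, 1, 23, 45, 67]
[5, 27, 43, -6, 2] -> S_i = Random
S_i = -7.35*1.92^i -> [-7.35, -14.11, -27.1, -52.02, -99.88]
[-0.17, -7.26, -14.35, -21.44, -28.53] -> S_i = -0.17 + -7.09*i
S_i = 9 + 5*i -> [9, 14, 19, 24, 29]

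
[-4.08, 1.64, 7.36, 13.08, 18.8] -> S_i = -4.08 + 5.72*i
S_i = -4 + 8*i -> [-4, 4, 12, 20, 28]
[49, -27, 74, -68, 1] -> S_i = Random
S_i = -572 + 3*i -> [-572, -569, -566, -563, -560]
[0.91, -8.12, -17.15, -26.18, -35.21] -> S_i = 0.91 + -9.03*i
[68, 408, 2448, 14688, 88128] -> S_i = 68*6^i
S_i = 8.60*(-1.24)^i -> [8.6, -10.66, 13.22, -16.4, 20.33]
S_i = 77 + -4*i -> [77, 73, 69, 65, 61]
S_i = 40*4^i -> [40, 160, 640, 2560, 10240]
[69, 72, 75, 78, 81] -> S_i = 69 + 3*i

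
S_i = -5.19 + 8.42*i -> [-5.19, 3.23, 11.65, 20.07, 28.49]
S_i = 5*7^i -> [5, 35, 245, 1715, 12005]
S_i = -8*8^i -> [-8, -64, -512, -4096, -32768]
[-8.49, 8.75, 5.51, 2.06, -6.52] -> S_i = Random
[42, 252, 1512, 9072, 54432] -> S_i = 42*6^i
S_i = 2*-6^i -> [2, -12, 72, -432, 2592]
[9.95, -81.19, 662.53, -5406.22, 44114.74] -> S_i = 9.95*(-8.16)^i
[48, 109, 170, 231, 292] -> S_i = 48 + 61*i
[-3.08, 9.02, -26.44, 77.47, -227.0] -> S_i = -3.08*(-2.93)^i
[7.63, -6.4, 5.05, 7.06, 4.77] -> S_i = Random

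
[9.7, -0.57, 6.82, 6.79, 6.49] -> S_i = Random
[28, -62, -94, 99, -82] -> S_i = Random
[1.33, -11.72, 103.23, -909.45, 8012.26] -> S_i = 1.33*(-8.81)^i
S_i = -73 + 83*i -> [-73, 10, 93, 176, 259]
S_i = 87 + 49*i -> [87, 136, 185, 234, 283]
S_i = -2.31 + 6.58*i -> [-2.31, 4.27, 10.85, 17.43, 24.01]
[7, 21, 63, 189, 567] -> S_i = 7*3^i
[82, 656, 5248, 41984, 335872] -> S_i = 82*8^i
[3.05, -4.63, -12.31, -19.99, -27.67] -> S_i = 3.05 + -7.68*i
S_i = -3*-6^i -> [-3, 18, -108, 648, -3888]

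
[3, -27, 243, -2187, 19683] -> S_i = 3*-9^i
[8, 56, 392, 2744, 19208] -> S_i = 8*7^i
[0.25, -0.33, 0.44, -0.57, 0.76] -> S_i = 0.25*(-1.32)^i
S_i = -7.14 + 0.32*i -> [-7.14, -6.82, -6.5, -6.18, -5.86]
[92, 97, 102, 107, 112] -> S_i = 92 + 5*i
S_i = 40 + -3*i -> [40, 37, 34, 31, 28]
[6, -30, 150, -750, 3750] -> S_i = 6*-5^i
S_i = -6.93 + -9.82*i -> [-6.93, -16.75, -26.57, -36.39, -46.21]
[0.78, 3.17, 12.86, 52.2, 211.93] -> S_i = 0.78*4.06^i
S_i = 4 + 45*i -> [4, 49, 94, 139, 184]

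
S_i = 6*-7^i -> [6, -42, 294, -2058, 14406]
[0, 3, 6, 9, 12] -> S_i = 0 + 3*i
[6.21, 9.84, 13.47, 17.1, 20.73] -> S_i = 6.21 + 3.63*i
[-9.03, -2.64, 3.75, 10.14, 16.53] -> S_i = -9.03 + 6.39*i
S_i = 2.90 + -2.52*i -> [2.9, 0.38, -2.14, -4.66, -7.18]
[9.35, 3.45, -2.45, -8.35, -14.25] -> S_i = 9.35 + -5.90*i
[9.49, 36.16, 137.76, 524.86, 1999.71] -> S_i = 9.49*3.81^i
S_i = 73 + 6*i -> [73, 79, 85, 91, 97]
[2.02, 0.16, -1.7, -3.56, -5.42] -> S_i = 2.02 + -1.86*i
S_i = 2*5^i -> [2, 10, 50, 250, 1250]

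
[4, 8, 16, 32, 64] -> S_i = 4*2^i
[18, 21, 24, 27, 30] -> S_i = 18 + 3*i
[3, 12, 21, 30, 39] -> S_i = 3 + 9*i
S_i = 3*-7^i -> [3, -21, 147, -1029, 7203]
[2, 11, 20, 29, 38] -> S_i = 2 + 9*i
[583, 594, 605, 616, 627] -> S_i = 583 + 11*i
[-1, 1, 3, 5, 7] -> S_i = -1 + 2*i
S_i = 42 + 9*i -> [42, 51, 60, 69, 78]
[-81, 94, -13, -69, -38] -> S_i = Random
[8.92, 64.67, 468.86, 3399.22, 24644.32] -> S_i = 8.92*7.25^i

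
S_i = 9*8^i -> [9, 72, 576, 4608, 36864]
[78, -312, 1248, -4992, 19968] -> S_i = 78*-4^i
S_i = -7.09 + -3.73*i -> [-7.09, -10.82, -14.55, -18.28, -22.01]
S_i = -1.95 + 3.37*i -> [-1.95, 1.42, 4.79, 8.16, 11.53]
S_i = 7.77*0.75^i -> [7.77, 5.83, 4.37, 3.28, 2.46]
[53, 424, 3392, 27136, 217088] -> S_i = 53*8^i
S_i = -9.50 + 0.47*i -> [-9.5, -9.03, -8.56, -8.09, -7.62]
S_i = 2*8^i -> [2, 16, 128, 1024, 8192]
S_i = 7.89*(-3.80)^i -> [7.89, -29.98, 113.93, -432.94, 1645.17]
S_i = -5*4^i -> [-5, -20, -80, -320, -1280]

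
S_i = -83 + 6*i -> [-83, -77, -71, -65, -59]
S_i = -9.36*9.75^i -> [-9.36, -91.26, -889.78, -8675.4, -84585.19]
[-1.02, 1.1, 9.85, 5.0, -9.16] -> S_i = Random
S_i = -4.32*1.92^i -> [-4.32, -8.29, -15.93, -30.58, -58.71]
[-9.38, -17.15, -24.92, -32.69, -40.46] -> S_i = -9.38 + -7.77*i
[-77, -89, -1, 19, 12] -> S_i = Random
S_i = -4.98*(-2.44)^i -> [-4.98, 12.15, -29.65, 72.34, -176.52]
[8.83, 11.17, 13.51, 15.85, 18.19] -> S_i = 8.83 + 2.34*i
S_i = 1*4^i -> [1, 4, 16, 64, 256]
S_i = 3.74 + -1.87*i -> [3.74, 1.87, 0.0, -1.87, -3.74]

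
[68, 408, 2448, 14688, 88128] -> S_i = 68*6^i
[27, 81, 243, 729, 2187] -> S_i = 27*3^i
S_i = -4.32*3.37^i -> [-4.32, -14.56, -49.06, -165.34, -557.19]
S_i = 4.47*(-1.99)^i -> [4.47, -8.9, 17.7, -35.23, 70.1]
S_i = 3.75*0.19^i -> [3.75, 0.71, 0.14, 0.03, 0.0]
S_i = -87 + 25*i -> [-87, -62, -37, -12, 13]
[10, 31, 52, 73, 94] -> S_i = 10 + 21*i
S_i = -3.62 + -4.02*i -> [-3.62, -7.64, -11.66, -15.68, -19.7]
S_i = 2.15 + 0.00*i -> [2.15, 2.15, 2.15, 2.15, 2.15]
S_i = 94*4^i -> [94, 376, 1504, 6016, 24064]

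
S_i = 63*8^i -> [63, 504, 4032, 32256, 258048]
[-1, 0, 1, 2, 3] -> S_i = -1 + 1*i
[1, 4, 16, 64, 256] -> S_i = 1*4^i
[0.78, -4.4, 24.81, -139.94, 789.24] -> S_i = 0.78*(-5.64)^i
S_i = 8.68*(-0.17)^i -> [8.68, -1.48, 0.25, -0.04, 0.01]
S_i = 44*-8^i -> [44, -352, 2816, -22528, 180224]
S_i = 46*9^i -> [46, 414, 3726, 33534, 301806]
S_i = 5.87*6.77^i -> [5.87, 39.74, 269.04, 1821.39, 12330.84]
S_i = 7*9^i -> [7, 63, 567, 5103, 45927]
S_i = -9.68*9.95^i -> [-9.68, -96.32, -958.34, -9535.52, -94878.47]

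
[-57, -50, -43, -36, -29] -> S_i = -57 + 7*i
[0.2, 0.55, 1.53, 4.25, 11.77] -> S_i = 0.20*2.77^i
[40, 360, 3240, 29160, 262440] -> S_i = 40*9^i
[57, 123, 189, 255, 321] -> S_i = 57 + 66*i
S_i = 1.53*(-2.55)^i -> [1.53, -3.9, 9.95, -25.37, 64.69]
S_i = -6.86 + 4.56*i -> [-6.86, -2.3, 2.26, 6.82, 11.38]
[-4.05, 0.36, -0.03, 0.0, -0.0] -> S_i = -4.05*(-0.09)^i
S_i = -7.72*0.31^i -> [-7.72, -2.39, -0.74, -0.23, -0.07]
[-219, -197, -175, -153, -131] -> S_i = -219 + 22*i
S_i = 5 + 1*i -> [5, 6, 7, 8, 9]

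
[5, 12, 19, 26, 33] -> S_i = 5 + 7*i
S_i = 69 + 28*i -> [69, 97, 125, 153, 181]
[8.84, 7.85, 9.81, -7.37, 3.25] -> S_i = Random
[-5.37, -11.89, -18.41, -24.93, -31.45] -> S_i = -5.37 + -6.52*i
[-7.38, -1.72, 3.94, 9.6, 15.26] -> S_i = -7.38 + 5.66*i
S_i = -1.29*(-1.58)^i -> [-1.29, 2.04, -3.22, 5.09, -8.04]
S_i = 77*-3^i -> [77, -231, 693, -2079, 6237]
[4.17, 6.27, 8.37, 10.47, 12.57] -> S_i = 4.17 + 2.10*i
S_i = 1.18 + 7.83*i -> [1.18, 9.01, 16.84, 24.67, 32.5]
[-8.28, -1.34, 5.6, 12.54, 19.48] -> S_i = -8.28 + 6.94*i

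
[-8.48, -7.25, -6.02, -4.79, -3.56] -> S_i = -8.48 + 1.23*i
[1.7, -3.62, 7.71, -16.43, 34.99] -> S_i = 1.70*(-2.13)^i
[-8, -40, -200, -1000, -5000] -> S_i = -8*5^i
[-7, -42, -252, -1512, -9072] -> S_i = -7*6^i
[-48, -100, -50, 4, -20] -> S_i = Random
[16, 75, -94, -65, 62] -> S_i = Random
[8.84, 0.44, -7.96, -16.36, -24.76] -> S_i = 8.84 + -8.40*i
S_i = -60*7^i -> [-60, -420, -2940, -20580, -144060]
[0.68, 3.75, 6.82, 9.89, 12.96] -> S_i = 0.68 + 3.07*i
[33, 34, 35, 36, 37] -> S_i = 33 + 1*i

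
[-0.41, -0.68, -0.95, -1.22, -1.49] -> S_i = -0.41 + -0.27*i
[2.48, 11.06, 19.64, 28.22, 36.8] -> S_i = 2.48 + 8.58*i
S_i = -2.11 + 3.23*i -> [-2.11, 1.12, 4.35, 7.58, 10.81]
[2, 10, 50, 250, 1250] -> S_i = 2*5^i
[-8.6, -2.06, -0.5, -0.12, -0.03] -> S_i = -8.60*0.24^i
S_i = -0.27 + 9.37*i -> [-0.27, 9.1, 18.47, 27.84, 37.21]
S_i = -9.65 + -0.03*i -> [-9.65, -9.68, -9.71, -9.74, -9.77]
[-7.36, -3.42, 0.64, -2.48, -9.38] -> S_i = Random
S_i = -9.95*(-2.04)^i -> [-9.95, 20.3, -41.41, 84.47, -172.32]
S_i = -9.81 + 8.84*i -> [-9.81, -0.97, 7.87, 16.71, 25.55]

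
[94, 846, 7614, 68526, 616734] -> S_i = 94*9^i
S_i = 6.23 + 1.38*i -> [6.23, 7.61, 8.99, 10.37, 11.75]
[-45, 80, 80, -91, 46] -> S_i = Random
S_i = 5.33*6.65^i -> [5.33, 35.44, 235.71, 1567.44, 10423.51]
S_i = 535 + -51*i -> [535, 484, 433, 382, 331]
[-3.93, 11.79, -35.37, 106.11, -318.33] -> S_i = -3.93*(-3.00)^i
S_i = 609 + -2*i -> [609, 607, 605, 603, 601]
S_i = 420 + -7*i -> [420, 413, 406, 399, 392]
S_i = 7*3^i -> [7, 21, 63, 189, 567]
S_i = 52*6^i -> [52, 312, 1872, 11232, 67392]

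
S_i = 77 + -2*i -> [77, 75, 73, 71, 69]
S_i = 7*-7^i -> [7, -49, 343, -2401, 16807]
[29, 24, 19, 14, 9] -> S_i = 29 + -5*i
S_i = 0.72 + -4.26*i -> [0.72, -3.54, -7.8, -12.06, -16.32]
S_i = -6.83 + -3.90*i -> [-6.83, -10.73, -14.63, -18.53, -22.43]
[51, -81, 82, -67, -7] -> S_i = Random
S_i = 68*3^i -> [68, 204, 612, 1836, 5508]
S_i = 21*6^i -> [21, 126, 756, 4536, 27216]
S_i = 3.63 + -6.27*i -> [3.63, -2.64, -8.91, -15.18, -21.45]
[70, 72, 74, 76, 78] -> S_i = 70 + 2*i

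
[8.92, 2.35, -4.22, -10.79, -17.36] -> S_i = 8.92 + -6.57*i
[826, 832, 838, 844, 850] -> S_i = 826 + 6*i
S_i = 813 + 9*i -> [813, 822, 831, 840, 849]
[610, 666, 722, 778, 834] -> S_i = 610 + 56*i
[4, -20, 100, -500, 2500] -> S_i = 4*-5^i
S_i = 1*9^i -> [1, 9, 81, 729, 6561]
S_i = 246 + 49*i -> [246, 295, 344, 393, 442]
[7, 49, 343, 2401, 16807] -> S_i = 7*7^i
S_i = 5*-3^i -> [5, -15, 45, -135, 405]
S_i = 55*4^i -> [55, 220, 880, 3520, 14080]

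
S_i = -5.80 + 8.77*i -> [-5.8, 2.97, 11.74, 20.51, 29.28]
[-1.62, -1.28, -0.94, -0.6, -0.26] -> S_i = -1.62 + 0.34*i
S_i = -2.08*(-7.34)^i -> [-2.08, 15.27, -112.06, 822.53, -6037.37]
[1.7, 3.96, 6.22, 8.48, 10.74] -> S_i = 1.70 + 2.26*i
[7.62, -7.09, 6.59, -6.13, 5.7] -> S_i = 7.62*(-0.93)^i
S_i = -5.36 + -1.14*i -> [-5.36, -6.5, -7.64, -8.78, -9.92]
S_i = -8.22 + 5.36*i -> [-8.22, -2.86, 2.5, 7.86, 13.22]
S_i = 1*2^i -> [1, 2, 4, 8, 16]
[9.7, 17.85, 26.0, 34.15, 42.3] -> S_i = 9.70 + 8.15*i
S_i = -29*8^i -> [-29, -232, -1856, -14848, -118784]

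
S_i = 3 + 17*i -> [3, 20, 37, 54, 71]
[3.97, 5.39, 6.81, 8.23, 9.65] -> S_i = 3.97 + 1.42*i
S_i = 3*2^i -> [3, 6, 12, 24, 48]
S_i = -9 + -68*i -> [-9, -77, -145, -213, -281]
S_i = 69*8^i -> [69, 552, 4416, 35328, 282624]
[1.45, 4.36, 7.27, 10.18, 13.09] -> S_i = 1.45 + 2.91*i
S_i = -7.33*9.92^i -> [-7.33, -72.71, -721.32, -7155.48, -70982.4]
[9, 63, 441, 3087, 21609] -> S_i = 9*7^i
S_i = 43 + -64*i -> [43, -21, -85, -149, -213]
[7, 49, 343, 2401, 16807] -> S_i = 7*7^i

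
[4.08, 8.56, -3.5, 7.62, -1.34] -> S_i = Random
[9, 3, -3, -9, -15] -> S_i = 9 + -6*i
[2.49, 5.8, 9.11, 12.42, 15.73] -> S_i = 2.49 + 3.31*i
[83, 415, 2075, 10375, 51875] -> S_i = 83*5^i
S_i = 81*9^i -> [81, 729, 6561, 59049, 531441]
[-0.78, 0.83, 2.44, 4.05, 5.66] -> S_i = -0.78 + 1.61*i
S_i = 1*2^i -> [1, 2, 4, 8, 16]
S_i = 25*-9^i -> [25, -225, 2025, -18225, 164025]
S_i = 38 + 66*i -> [38, 104, 170, 236, 302]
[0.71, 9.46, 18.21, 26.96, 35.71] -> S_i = 0.71 + 8.75*i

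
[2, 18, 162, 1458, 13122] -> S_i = 2*9^i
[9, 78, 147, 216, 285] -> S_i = 9 + 69*i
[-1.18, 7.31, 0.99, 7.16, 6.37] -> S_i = Random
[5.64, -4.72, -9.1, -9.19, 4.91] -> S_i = Random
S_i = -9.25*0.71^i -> [-9.25, -6.57, -4.66, -3.31, -2.35]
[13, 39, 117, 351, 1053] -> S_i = 13*3^i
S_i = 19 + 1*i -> [19, 20, 21, 22, 23]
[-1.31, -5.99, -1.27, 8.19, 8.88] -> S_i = Random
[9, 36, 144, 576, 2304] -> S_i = 9*4^i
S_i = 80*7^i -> [80, 560, 3920, 27440, 192080]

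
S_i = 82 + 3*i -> [82, 85, 88, 91, 94]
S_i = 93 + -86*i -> [93, 7, -79, -165, -251]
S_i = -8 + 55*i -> [-8, 47, 102, 157, 212]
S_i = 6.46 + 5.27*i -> [6.46, 11.73, 17.0, 22.27, 27.54]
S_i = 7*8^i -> [7, 56, 448, 3584, 28672]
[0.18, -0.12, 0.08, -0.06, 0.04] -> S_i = 0.18*(-0.68)^i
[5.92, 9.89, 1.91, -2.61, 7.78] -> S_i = Random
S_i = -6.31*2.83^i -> [-6.31, -17.86, -50.54, -143.02, -404.74]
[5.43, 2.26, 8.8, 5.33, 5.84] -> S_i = Random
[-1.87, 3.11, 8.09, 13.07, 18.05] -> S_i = -1.87 + 4.98*i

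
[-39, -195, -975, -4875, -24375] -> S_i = -39*5^i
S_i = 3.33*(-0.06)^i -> [3.33, -0.2, 0.01, -0.0, 0.0]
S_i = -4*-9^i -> [-4, 36, -324, 2916, -26244]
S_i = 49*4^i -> [49, 196, 784, 3136, 12544]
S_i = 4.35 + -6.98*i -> [4.35, -2.63, -9.61, -16.59, -23.57]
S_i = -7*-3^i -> [-7, 21, -63, 189, -567]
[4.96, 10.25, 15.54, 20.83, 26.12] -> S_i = 4.96 + 5.29*i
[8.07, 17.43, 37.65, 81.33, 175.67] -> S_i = 8.07*2.16^i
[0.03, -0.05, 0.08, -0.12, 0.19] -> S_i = 0.03*(-1.59)^i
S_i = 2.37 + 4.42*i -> [2.37, 6.79, 11.21, 15.63, 20.05]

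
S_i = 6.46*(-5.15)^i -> [6.46, -33.27, 171.34, -882.38, 4544.24]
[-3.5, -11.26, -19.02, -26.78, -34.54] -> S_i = -3.50 + -7.76*i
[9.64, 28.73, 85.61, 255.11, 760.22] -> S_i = 9.64*2.98^i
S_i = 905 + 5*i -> [905, 910, 915, 920, 925]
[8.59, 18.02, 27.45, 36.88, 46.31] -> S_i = 8.59 + 9.43*i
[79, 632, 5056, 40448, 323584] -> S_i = 79*8^i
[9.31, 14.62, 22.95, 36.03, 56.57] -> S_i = 9.31*1.57^i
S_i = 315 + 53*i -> [315, 368, 421, 474, 527]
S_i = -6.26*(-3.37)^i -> [-6.26, 21.1, -71.09, 239.59, -807.41]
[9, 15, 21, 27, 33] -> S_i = 9 + 6*i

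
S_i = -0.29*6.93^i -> [-0.29, -2.01, -13.93, -96.52, -668.85]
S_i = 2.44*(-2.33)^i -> [2.44, -5.69, 13.25, -30.86, 71.91]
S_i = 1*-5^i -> [1, -5, 25, -125, 625]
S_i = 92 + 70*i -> [92, 162, 232, 302, 372]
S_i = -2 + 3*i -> [-2, 1, 4, 7, 10]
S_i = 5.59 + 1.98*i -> [5.59, 7.57, 9.55, 11.53, 13.51]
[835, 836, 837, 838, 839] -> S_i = 835 + 1*i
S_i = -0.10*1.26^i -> [-0.1, -0.13, -0.16, -0.2, -0.25]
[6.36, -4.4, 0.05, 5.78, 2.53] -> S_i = Random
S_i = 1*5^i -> [1, 5, 25, 125, 625]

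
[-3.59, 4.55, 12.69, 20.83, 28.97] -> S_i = -3.59 + 8.14*i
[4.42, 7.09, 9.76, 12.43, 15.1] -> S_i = 4.42 + 2.67*i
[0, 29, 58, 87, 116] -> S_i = 0 + 29*i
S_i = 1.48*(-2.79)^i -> [1.48, -4.13, 11.52, -32.14, 89.68]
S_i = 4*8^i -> [4, 32, 256, 2048, 16384]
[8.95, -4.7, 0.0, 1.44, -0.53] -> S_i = Random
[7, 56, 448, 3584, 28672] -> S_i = 7*8^i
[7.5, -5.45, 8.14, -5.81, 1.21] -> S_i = Random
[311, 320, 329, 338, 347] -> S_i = 311 + 9*i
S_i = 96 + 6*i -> [96, 102, 108, 114, 120]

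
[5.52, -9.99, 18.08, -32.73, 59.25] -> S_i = 5.52*(-1.81)^i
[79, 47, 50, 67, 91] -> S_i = Random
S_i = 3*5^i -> [3, 15, 75, 375, 1875]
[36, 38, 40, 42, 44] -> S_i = 36 + 2*i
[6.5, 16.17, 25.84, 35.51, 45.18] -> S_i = 6.50 + 9.67*i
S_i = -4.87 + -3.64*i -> [-4.87, -8.51, -12.15, -15.79, -19.43]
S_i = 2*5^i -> [2, 10, 50, 250, 1250]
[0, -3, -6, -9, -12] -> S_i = 0 + -3*i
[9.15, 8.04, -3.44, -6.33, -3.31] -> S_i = Random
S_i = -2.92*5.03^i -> [-2.92, -14.69, -73.88, -371.61, -1869.2]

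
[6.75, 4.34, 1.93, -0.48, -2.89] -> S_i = 6.75 + -2.41*i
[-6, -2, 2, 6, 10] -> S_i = -6 + 4*i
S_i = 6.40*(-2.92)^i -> [6.4, -18.69, 54.57, -159.34, 465.28]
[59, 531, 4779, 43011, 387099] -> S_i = 59*9^i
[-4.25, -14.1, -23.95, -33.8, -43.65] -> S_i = -4.25 + -9.85*i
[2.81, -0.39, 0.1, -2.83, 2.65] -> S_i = Random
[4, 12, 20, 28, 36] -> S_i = 4 + 8*i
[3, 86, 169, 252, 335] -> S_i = 3 + 83*i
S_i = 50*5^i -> [50, 250, 1250, 6250, 31250]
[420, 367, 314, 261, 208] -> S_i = 420 + -53*i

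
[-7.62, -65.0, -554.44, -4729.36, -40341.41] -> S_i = -7.62*8.53^i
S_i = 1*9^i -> [1, 9, 81, 729, 6561]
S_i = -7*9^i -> [-7, -63, -567, -5103, -45927]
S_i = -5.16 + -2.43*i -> [-5.16, -7.59, -10.02, -12.45, -14.88]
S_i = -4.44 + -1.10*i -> [-4.44, -5.54, -6.64, -7.74, -8.84]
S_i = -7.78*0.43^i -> [-7.78, -3.35, -1.44, -0.62, -0.27]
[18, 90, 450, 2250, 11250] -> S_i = 18*5^i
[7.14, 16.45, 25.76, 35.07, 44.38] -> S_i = 7.14 + 9.31*i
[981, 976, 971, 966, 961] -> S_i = 981 + -5*i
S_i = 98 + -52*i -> [98, 46, -6, -58, -110]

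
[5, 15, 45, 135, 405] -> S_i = 5*3^i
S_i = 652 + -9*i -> [652, 643, 634, 625, 616]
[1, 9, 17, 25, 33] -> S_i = 1 + 8*i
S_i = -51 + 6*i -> [-51, -45, -39, -33, -27]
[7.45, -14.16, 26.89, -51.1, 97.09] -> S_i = 7.45*(-1.90)^i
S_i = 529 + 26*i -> [529, 555, 581, 607, 633]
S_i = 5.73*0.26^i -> [5.73, 1.49, 0.39, 0.1, 0.03]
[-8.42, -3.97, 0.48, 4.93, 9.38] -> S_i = -8.42 + 4.45*i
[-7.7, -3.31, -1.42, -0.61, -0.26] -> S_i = -7.70*0.43^i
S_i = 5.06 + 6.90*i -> [5.06, 11.96, 18.86, 25.76, 32.66]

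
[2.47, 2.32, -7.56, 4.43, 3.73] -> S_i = Random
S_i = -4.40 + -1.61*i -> [-4.4, -6.01, -7.62, -9.23, -10.84]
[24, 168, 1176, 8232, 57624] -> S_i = 24*7^i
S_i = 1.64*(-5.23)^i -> [1.64, -8.58, 44.86, -234.61, 1227.02]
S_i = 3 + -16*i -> [3, -13, -29, -45, -61]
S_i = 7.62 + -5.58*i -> [7.62, 2.04, -3.54, -9.12, -14.7]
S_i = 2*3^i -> [2, 6, 18, 54, 162]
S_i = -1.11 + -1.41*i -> [-1.11, -2.52, -3.93, -5.34, -6.75]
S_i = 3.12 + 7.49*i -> [3.12, 10.61, 18.1, 25.59, 33.08]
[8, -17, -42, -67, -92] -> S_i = 8 + -25*i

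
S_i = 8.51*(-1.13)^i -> [8.51, -9.62, 10.87, -12.28, 13.88]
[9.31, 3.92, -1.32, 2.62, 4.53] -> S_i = Random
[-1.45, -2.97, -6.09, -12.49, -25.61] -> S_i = -1.45*2.05^i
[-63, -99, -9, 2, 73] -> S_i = Random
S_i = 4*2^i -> [4, 8, 16, 32, 64]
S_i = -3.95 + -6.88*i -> [-3.95, -10.83, -17.71, -24.59, -31.47]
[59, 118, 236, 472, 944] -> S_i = 59*2^i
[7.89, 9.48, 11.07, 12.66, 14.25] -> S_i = 7.89 + 1.59*i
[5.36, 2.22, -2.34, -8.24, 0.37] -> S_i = Random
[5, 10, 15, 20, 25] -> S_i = 5 + 5*i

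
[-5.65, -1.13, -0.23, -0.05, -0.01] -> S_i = -5.65*0.20^i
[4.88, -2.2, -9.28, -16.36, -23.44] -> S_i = 4.88 + -7.08*i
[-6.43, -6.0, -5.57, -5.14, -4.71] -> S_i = -6.43 + 0.43*i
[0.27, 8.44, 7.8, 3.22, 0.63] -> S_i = Random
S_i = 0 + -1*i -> [0, -1, -2, -3, -4]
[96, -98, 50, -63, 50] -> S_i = Random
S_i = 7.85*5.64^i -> [7.85, 44.27, 249.71, 1408.34, 7943.03]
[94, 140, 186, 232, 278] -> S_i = 94 + 46*i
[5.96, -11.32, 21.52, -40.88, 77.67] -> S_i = 5.96*(-1.90)^i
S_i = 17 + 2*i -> [17, 19, 21, 23, 25]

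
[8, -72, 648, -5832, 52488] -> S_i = 8*-9^i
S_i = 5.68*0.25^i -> [5.68, 1.42, 0.36, 0.09, 0.02]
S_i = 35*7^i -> [35, 245, 1715, 12005, 84035]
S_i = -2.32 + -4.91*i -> [-2.32, -7.23, -12.14, -17.05, -21.96]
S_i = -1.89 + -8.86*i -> [-1.89, -10.75, -19.61, -28.47, -37.33]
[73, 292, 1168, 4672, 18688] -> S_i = 73*4^i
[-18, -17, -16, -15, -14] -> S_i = -18 + 1*i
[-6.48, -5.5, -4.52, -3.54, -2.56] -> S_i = -6.48 + 0.98*i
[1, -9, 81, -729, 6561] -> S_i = 1*-9^i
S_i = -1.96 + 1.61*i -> [-1.96, -0.35, 1.26, 2.87, 4.48]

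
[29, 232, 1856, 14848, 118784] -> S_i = 29*8^i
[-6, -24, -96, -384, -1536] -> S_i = -6*4^i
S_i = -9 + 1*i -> [-9, -8, -7, -6, -5]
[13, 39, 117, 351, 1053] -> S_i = 13*3^i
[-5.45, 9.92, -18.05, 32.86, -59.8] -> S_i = -5.45*(-1.82)^i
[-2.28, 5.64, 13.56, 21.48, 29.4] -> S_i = -2.28 + 7.92*i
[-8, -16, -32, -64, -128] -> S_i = -8*2^i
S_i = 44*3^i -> [44, 132, 396, 1188, 3564]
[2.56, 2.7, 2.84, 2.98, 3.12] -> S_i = 2.56 + 0.14*i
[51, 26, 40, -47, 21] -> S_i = Random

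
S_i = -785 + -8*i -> [-785, -793, -801, -809, -817]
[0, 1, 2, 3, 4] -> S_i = 0 + 1*i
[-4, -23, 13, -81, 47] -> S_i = Random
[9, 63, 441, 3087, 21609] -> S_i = 9*7^i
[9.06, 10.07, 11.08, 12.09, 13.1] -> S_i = 9.06 + 1.01*i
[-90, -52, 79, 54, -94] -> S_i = Random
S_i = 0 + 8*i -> [0, 8, 16, 24, 32]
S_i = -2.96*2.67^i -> [-2.96, -7.9, -21.1, -56.34, -150.43]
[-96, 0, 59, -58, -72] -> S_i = Random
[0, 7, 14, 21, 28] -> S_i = 0 + 7*i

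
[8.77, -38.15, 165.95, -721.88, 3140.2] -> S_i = 8.77*(-4.35)^i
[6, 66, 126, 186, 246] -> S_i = 6 + 60*i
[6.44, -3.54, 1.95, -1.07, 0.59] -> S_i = 6.44*(-0.55)^i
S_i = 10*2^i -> [10, 20, 40, 80, 160]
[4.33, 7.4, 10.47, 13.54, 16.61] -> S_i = 4.33 + 3.07*i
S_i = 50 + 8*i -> [50, 58, 66, 74, 82]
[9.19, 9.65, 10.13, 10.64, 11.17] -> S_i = 9.19*1.05^i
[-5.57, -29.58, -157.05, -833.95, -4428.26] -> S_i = -5.57*5.31^i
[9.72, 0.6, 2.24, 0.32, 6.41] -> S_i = Random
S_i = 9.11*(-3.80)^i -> [9.11, -34.62, 131.55, -499.88, 1899.56]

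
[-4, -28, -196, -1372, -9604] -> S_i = -4*7^i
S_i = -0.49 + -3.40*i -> [-0.49, -3.89, -7.29, -10.69, -14.09]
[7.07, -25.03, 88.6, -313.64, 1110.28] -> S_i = 7.07*(-3.54)^i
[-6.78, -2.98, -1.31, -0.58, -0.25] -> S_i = -6.78*0.44^i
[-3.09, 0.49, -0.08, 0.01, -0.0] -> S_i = -3.09*(-0.16)^i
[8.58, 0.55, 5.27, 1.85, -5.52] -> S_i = Random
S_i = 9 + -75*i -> [9, -66, -141, -216, -291]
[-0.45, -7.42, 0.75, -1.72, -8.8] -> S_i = Random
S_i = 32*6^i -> [32, 192, 1152, 6912, 41472]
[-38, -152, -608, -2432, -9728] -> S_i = -38*4^i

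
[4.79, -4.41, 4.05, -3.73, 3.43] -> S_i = 4.79*(-0.92)^i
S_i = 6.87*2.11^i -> [6.87, 14.5, 30.59, 64.54, 136.17]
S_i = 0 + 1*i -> [0, 1, 2, 3, 4]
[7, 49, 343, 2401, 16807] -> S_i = 7*7^i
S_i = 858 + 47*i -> [858, 905, 952, 999, 1046]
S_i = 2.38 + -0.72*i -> [2.38, 1.66, 0.94, 0.22, -0.5]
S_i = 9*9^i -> [9, 81, 729, 6561, 59049]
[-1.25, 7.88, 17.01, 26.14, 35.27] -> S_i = -1.25 + 9.13*i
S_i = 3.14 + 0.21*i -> [3.14, 3.35, 3.56, 3.77, 3.98]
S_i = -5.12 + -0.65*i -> [-5.12, -5.77, -6.42, -7.07, -7.72]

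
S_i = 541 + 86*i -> [541, 627, 713, 799, 885]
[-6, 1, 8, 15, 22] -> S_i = -6 + 7*i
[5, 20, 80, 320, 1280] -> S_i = 5*4^i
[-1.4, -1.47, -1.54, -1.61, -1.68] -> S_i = -1.40 + -0.07*i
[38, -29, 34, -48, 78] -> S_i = Random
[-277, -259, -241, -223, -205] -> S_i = -277 + 18*i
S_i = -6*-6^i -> [-6, 36, -216, 1296, -7776]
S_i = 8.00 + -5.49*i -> [8.0, 2.51, -2.98, -8.47, -13.96]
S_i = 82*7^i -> [82, 574, 4018, 28126, 196882]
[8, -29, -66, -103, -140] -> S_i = 8 + -37*i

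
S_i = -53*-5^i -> [-53, 265, -1325, 6625, -33125]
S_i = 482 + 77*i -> [482, 559, 636, 713, 790]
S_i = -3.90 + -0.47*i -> [-3.9, -4.37, -4.84, -5.31, -5.78]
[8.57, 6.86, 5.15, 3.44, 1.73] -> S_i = 8.57 + -1.71*i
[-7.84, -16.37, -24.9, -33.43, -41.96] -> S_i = -7.84 + -8.53*i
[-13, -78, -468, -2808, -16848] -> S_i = -13*6^i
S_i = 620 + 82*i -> [620, 702, 784, 866, 948]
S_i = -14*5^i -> [-14, -70, -350, -1750, -8750]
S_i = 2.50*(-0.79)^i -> [2.5, -1.98, 1.56, -1.23, 0.97]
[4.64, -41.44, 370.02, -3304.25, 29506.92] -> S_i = 4.64*(-8.93)^i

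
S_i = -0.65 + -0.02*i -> [-0.65, -0.67, -0.69, -0.71, -0.73]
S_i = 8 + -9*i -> [8, -1, -10, -19, -28]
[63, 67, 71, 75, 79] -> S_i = 63 + 4*i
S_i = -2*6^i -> [-2, -12, -72, -432, -2592]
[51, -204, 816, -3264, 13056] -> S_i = 51*-4^i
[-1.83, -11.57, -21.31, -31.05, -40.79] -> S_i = -1.83 + -9.74*i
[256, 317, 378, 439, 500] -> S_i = 256 + 61*i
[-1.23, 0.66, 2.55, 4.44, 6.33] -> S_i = -1.23 + 1.89*i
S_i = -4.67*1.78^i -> [-4.67, -8.31, -14.8, -26.34, -46.88]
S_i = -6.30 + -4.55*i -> [-6.3, -10.85, -15.4, -19.95, -24.5]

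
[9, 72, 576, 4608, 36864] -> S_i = 9*8^i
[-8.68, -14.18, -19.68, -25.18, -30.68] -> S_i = -8.68 + -5.50*i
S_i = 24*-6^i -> [24, -144, 864, -5184, 31104]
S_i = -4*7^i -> [-4, -28, -196, -1372, -9604]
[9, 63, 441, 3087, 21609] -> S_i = 9*7^i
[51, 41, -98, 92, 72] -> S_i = Random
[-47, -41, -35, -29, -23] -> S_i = -47 + 6*i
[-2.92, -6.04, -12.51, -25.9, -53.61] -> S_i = -2.92*2.07^i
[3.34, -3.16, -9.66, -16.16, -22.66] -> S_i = 3.34 + -6.50*i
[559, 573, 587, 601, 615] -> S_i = 559 + 14*i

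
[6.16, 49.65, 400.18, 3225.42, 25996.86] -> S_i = 6.16*8.06^i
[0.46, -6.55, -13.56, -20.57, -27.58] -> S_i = 0.46 + -7.01*i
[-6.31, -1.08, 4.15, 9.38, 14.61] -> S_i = -6.31 + 5.23*i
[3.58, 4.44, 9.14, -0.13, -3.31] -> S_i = Random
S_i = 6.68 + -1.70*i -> [6.68, 4.98, 3.28, 1.58, -0.12]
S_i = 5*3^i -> [5, 15, 45, 135, 405]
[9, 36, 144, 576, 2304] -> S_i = 9*4^i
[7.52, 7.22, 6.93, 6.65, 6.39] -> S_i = 7.52*0.96^i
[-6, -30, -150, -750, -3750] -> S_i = -6*5^i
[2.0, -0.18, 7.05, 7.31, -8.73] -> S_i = Random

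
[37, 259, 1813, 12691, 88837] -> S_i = 37*7^i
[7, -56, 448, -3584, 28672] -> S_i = 7*-8^i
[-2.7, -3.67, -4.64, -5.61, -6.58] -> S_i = -2.70 + -0.97*i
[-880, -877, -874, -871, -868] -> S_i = -880 + 3*i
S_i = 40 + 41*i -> [40, 81, 122, 163, 204]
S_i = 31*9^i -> [31, 279, 2511, 22599, 203391]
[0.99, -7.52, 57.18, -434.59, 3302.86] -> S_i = 0.99*(-7.60)^i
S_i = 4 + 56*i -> [4, 60, 116, 172, 228]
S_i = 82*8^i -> [82, 656, 5248, 41984, 335872]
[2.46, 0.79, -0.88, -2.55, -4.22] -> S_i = 2.46 + -1.67*i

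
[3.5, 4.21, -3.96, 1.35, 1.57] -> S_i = Random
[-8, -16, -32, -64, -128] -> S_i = -8*2^i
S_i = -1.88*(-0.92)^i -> [-1.88, 1.73, -1.59, 1.46, -1.35]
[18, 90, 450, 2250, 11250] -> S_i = 18*5^i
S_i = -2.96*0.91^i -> [-2.96, -2.69, -2.45, -2.23, -2.03]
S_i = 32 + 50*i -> [32, 82, 132, 182, 232]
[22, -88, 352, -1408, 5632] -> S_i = 22*-4^i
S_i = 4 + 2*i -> [4, 6, 8, 10, 12]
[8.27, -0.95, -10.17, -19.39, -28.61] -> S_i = 8.27 + -9.22*i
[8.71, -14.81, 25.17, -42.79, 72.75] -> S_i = 8.71*(-1.70)^i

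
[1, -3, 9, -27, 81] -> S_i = 1*-3^i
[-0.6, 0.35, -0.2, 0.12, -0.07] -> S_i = -0.60*(-0.58)^i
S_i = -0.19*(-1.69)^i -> [-0.19, 0.32, -0.54, 0.92, -1.55]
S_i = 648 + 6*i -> [648, 654, 660, 666, 672]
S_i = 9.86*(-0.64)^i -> [9.86, -6.31, 4.04, -2.58, 1.65]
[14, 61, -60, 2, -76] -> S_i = Random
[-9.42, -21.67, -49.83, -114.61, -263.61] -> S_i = -9.42*2.30^i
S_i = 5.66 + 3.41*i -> [5.66, 9.07, 12.48, 15.89, 19.3]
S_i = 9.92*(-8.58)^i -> [9.92, -85.11, 730.27, -6265.76, 53760.19]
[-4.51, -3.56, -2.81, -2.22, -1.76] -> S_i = -4.51*0.79^i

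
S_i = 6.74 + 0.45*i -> [6.74, 7.19, 7.64, 8.09, 8.54]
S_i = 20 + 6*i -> [20, 26, 32, 38, 44]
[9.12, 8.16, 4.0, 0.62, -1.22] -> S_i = Random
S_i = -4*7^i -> [-4, -28, -196, -1372, -9604]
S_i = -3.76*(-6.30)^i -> [-3.76, 23.69, -149.23, 940.18, -5923.11]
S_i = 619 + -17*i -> [619, 602, 585, 568, 551]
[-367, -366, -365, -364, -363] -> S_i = -367 + 1*i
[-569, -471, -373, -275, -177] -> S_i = -569 + 98*i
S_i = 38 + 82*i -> [38, 120, 202, 284, 366]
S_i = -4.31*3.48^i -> [-4.31, -15.0, -52.2, -181.64, -632.11]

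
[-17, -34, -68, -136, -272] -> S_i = -17*2^i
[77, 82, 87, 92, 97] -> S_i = 77 + 5*i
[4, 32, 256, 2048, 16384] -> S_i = 4*8^i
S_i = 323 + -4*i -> [323, 319, 315, 311, 307]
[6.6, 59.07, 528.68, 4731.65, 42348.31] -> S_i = 6.60*8.95^i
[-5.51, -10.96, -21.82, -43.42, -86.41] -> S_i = -5.51*1.99^i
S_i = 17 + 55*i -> [17, 72, 127, 182, 237]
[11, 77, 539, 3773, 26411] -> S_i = 11*7^i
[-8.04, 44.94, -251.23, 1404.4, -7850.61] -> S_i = -8.04*(-5.59)^i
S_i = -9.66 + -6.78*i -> [-9.66, -16.44, -23.22, -30.0, -36.78]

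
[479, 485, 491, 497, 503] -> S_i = 479 + 6*i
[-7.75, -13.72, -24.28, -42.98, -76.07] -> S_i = -7.75*1.77^i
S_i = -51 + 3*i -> [-51, -48, -45, -42, -39]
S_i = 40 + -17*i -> [40, 23, 6, -11, -28]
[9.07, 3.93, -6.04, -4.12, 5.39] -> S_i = Random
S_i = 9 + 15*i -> [9, 24, 39, 54, 69]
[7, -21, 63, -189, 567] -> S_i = 7*-3^i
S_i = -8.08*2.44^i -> [-8.08, -19.72, -48.11, -117.38, -286.4]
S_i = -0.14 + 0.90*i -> [-0.14, 0.76, 1.66, 2.56, 3.46]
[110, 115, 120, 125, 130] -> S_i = 110 + 5*i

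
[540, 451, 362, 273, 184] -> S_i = 540 + -89*i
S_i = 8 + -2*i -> [8, 6, 4, 2, 0]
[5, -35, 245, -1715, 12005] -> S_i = 5*-7^i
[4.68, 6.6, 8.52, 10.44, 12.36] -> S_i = 4.68 + 1.92*i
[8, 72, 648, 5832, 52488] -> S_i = 8*9^i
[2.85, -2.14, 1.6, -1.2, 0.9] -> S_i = 2.85*(-0.75)^i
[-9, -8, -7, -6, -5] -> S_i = -9 + 1*i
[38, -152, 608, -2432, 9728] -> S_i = 38*-4^i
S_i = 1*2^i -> [1, 2, 4, 8, 16]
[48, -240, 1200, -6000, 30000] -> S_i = 48*-5^i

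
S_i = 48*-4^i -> [48, -192, 768, -3072, 12288]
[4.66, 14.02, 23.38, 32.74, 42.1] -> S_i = 4.66 + 9.36*i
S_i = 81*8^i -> [81, 648, 5184, 41472, 331776]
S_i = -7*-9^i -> [-7, 63, -567, 5103, -45927]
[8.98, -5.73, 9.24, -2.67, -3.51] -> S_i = Random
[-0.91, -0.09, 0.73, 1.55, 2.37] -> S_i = -0.91 + 0.82*i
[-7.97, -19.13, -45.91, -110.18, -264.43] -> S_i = -7.97*2.40^i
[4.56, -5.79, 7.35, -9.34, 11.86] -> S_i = 4.56*(-1.27)^i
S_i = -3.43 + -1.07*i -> [-3.43, -4.5, -5.57, -6.64, -7.71]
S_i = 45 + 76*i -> [45, 121, 197, 273, 349]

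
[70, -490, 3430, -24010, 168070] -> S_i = 70*-7^i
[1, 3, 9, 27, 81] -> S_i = 1*3^i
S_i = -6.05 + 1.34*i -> [-6.05, -4.71, -3.37, -2.03, -0.69]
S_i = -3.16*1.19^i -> [-3.16, -3.76, -4.47, -5.33, -6.34]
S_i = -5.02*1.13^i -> [-5.02, -5.67, -6.41, -7.24, -8.18]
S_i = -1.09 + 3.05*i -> [-1.09, 1.96, 5.01, 8.06, 11.11]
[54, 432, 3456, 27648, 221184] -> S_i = 54*8^i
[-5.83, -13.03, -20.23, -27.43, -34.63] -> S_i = -5.83 + -7.20*i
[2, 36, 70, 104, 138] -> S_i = 2 + 34*i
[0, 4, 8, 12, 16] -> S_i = 0 + 4*i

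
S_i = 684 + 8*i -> [684, 692, 700, 708, 716]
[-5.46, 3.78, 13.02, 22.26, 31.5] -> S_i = -5.46 + 9.24*i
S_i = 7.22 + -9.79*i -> [7.22, -2.57, -12.36, -22.15, -31.94]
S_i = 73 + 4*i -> [73, 77, 81, 85, 89]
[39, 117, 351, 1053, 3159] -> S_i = 39*3^i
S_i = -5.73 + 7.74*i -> [-5.73, 2.01, 9.75, 17.49, 25.23]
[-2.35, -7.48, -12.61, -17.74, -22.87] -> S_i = -2.35 + -5.13*i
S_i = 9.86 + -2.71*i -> [9.86, 7.15, 4.44, 1.73, -0.98]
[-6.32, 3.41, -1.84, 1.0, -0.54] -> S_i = -6.32*(-0.54)^i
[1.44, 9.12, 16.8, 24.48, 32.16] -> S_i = 1.44 + 7.68*i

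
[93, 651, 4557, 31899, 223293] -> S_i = 93*7^i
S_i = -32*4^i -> [-32, -128, -512, -2048, -8192]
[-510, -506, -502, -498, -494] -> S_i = -510 + 4*i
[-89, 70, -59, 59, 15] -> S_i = Random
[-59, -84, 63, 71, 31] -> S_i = Random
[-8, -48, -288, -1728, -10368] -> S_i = -8*6^i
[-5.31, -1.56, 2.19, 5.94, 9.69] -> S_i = -5.31 + 3.75*i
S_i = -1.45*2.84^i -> [-1.45, -4.12, -11.7, -33.21, -94.33]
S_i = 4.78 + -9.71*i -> [4.78, -4.93, -14.64, -24.35, -34.06]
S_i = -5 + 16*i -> [-5, 11, 27, 43, 59]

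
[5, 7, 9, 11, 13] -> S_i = 5 + 2*i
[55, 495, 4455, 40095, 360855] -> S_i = 55*9^i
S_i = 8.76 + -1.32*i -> [8.76, 7.44, 6.12, 4.8, 3.48]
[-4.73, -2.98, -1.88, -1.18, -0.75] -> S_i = -4.73*0.63^i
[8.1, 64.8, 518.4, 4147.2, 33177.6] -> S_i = 8.10*8.00^i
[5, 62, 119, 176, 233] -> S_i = 5 + 57*i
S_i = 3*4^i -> [3, 12, 48, 192, 768]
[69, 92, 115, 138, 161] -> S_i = 69 + 23*i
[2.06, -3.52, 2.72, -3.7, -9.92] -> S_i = Random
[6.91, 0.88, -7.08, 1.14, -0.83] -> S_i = Random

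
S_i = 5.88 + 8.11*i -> [5.88, 13.99, 22.1, 30.21, 38.32]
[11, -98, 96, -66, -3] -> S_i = Random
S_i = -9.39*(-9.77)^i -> [-9.39, 91.74, -896.3, 8756.88, -85554.69]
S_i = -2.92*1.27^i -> [-2.92, -3.71, -4.71, -5.98, -7.6]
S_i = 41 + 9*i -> [41, 50, 59, 68, 77]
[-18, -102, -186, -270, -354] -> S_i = -18 + -84*i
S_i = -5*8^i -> [-5, -40, -320, -2560, -20480]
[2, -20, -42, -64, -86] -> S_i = 2 + -22*i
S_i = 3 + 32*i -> [3, 35, 67, 99, 131]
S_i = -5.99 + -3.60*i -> [-5.99, -9.59, -13.19, -16.79, -20.39]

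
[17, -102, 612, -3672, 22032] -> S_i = 17*-6^i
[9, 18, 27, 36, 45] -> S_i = 9 + 9*i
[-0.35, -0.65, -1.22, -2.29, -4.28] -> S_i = -0.35*1.87^i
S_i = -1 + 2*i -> [-1, 1, 3, 5, 7]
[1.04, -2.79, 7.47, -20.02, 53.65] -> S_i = 1.04*(-2.68)^i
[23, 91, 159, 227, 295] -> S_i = 23 + 68*i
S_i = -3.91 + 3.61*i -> [-3.91, -0.3, 3.31, 6.92, 10.53]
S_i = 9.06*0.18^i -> [9.06, 1.63, 0.29, 0.05, 0.01]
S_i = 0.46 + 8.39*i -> [0.46, 8.85, 17.24, 25.63, 34.02]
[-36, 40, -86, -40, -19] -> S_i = Random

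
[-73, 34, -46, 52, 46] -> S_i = Random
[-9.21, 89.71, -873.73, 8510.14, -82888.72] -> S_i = -9.21*(-9.74)^i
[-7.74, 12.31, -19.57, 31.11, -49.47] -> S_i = -7.74*(-1.59)^i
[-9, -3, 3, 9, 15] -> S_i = -9 + 6*i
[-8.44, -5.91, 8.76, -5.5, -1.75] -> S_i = Random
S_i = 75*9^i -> [75, 675, 6075, 54675, 492075]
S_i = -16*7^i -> [-16, -112, -784, -5488, -38416]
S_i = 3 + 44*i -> [3, 47, 91, 135, 179]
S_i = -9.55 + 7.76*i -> [-9.55, -1.79, 5.97, 13.73, 21.49]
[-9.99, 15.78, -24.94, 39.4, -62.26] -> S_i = -9.99*(-1.58)^i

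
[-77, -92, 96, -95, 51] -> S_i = Random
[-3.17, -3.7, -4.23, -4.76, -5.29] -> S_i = -3.17 + -0.53*i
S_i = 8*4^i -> [8, 32, 128, 512, 2048]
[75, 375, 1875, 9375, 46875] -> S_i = 75*5^i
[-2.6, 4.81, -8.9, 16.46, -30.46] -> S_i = -2.60*(-1.85)^i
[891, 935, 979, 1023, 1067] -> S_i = 891 + 44*i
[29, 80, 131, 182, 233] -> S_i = 29 + 51*i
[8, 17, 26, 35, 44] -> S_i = 8 + 9*i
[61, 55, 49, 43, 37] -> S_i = 61 + -6*i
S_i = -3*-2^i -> [-3, 6, -12, 24, -48]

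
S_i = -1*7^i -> [-1, -7, -49, -343, -2401]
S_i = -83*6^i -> [-83, -498, -2988, -17928, -107568]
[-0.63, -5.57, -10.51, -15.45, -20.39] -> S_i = -0.63 + -4.94*i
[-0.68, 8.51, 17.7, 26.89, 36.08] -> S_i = -0.68 + 9.19*i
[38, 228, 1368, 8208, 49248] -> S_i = 38*6^i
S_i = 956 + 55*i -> [956, 1011, 1066, 1121, 1176]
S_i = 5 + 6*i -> [5, 11, 17, 23, 29]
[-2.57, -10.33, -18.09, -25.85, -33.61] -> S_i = -2.57 + -7.76*i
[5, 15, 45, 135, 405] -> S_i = 5*3^i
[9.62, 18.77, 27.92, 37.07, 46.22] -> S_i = 9.62 + 9.15*i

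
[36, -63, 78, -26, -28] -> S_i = Random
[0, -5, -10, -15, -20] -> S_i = 0 + -5*i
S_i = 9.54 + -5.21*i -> [9.54, 4.33, -0.88, -6.09, -11.3]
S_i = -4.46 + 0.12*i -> [-4.46, -4.34, -4.22, -4.1, -3.98]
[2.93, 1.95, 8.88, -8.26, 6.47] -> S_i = Random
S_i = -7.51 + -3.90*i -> [-7.51, -11.41, -15.31, -19.21, -23.11]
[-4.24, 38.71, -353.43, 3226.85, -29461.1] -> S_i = -4.24*(-9.13)^i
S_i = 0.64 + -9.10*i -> [0.64, -8.46, -17.56, -26.66, -35.76]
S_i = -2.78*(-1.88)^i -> [-2.78, 5.23, -9.83, 18.47, -34.73]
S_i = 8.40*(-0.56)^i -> [8.4, -4.7, 2.63, -1.48, 0.83]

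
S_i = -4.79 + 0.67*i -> [-4.79, -4.12, -3.45, -2.78, -2.11]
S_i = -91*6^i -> [-91, -546, -3276, -19656, -117936]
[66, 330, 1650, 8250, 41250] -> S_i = 66*5^i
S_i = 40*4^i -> [40, 160, 640, 2560, 10240]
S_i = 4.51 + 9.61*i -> [4.51, 14.12, 23.73, 33.34, 42.95]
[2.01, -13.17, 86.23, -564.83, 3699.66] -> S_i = 2.01*(-6.55)^i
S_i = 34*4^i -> [34, 136, 544, 2176, 8704]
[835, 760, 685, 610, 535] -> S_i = 835 + -75*i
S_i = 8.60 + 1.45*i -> [8.6, 10.05, 11.5, 12.95, 14.4]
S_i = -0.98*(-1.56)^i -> [-0.98, 1.53, -2.38, 3.72, -5.8]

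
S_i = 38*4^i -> [38, 152, 608, 2432, 9728]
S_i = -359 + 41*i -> [-359, -318, -277, -236, -195]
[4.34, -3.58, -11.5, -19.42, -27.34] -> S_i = 4.34 + -7.92*i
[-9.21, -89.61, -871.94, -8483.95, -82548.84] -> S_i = -9.21*9.73^i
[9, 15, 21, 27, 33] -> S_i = 9 + 6*i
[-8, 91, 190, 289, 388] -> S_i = -8 + 99*i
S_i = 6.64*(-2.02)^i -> [6.64, -13.41, 27.09, -54.73, 110.55]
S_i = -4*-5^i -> [-4, 20, -100, 500, -2500]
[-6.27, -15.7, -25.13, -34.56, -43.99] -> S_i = -6.27 + -9.43*i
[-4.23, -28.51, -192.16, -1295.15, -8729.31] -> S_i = -4.23*6.74^i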